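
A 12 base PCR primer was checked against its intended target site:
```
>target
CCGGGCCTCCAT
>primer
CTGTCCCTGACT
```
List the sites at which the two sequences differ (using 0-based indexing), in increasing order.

1, 3, 4, 8, 9, 10

Scanning 0-based: 1: C/T; 3: G/T; 4: G/C; 8: C/G; 9: C/A; 10: A/C.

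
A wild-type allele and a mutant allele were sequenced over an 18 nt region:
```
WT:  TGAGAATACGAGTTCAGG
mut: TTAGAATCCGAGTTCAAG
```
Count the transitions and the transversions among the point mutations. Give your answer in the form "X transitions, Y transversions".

1 transition, 2 transversions

Mismatches (1-based):
position 2: G→T (purine→pyrimidine, transversion)
position 8: A→C (purine→pyrimidine, transversion)
position 17: G→A (purine→purine, transition)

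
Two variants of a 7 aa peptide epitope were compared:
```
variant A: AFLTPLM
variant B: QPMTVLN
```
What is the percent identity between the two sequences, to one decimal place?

5 positions differ (1, 2, 3, 5, 7), so 2 of 7 match: 2/7 = 28.57%.

28.6%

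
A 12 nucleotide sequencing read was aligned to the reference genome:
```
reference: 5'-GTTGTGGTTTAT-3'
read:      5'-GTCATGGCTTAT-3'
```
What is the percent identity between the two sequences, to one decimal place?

75.0%

Mismatches at positions 3, 4, 8 (1-based): 3 of 12.
Identical positions: 9/12 = 75% → 75.0%.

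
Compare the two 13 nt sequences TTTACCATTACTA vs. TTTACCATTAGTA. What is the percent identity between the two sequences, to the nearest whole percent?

92%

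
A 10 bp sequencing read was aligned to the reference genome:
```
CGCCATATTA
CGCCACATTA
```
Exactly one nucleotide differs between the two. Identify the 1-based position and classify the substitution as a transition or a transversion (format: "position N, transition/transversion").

Position 6 changes T→C. T is a pyrimidine and C is a pyrimidine, so this is a transition.

position 6, transition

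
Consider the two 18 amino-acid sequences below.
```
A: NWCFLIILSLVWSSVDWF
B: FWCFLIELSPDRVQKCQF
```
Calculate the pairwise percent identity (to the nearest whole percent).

44%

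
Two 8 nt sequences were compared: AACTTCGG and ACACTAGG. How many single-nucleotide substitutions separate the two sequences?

4

The sequences differ at positions 2, 3, 4, 6 (1-based) — 4 in total.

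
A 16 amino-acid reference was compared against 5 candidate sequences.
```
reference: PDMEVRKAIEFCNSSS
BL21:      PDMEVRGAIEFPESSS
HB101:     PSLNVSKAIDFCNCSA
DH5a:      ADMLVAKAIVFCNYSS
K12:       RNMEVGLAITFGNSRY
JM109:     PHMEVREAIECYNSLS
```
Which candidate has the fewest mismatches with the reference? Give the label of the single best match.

BL21 differs at 3 residues; HB101 differs at 7 residues; DH5a differs at 5 residues; K12 differs at 8 residues; JM109 differs at 5 residues. The closest is BL21.

BL21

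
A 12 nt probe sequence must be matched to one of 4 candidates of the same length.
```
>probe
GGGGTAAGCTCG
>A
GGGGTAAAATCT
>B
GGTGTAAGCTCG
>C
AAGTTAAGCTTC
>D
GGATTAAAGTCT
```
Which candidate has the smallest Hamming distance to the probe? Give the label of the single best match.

B

Hamming distances to probe — A: 3; B: 1; C: 5; D: 5.
Smallest is B with 1 mismatch.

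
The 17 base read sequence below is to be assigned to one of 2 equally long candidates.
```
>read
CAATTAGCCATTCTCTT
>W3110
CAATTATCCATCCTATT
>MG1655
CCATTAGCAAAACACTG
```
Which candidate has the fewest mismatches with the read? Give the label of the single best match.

W3110

Hamming distances to read — W3110: 3; MG1655: 6.
Smallest is W3110 with 3 mismatches.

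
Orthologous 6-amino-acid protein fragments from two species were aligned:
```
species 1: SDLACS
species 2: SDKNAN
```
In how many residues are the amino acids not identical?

Mismatches (1-based): residue 3: L→K; residue 4: A→N; residue 5: C→A; residue 6: S→N.

4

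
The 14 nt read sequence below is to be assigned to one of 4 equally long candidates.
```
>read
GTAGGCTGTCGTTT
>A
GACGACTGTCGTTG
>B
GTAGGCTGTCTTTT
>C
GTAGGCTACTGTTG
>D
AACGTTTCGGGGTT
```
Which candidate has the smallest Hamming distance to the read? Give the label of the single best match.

B

Hamming distances to read — A: 4; B: 1; C: 4; D: 9.
Smallest is B with 1 mismatch.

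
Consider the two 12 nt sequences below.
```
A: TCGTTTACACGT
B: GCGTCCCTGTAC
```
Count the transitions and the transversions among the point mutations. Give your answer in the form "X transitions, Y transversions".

Mismatches (1-based):
base 1: T→G (pyrimidine→purine, transversion)
base 5: T→C (pyrimidine→pyrimidine, transition)
base 6: T→C (pyrimidine→pyrimidine, transition)
base 7: A→C (purine→pyrimidine, transversion)
base 8: C→T (pyrimidine→pyrimidine, transition)
base 9: A→G (purine→purine, transition)
base 10: C→T (pyrimidine→pyrimidine, transition)
base 11: G→A (purine→purine, transition)
base 12: T→C (pyrimidine→pyrimidine, transition)

7 transitions, 2 transversions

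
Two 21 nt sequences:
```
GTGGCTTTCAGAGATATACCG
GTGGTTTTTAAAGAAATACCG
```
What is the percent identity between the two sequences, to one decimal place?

Mismatches at positions 5, 9, 11, 15 (1-based): 4 of 21.
Identical positions: 17/21 = 80.95% → 81.0%.

81.0%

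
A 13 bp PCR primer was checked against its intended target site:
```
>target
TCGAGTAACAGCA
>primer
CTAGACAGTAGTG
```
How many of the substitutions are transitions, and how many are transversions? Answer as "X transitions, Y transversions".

Mismatches (1-based):
position 1: T→C (pyrimidine→pyrimidine, transition)
position 2: C→T (pyrimidine→pyrimidine, transition)
position 3: G→A (purine→purine, transition)
position 4: A→G (purine→purine, transition)
position 5: G→A (purine→purine, transition)
position 6: T→C (pyrimidine→pyrimidine, transition)
position 8: A→G (purine→purine, transition)
position 9: C→T (pyrimidine→pyrimidine, transition)
position 12: C→T (pyrimidine→pyrimidine, transition)
position 13: A→G (purine→purine, transition)

10 transitions, 0 transversions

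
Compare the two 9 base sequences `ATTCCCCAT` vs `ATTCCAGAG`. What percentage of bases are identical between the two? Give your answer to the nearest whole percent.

67%

3 positions differ (6, 7, 9), so 6 of 9 match: 6/9 = 66.67%.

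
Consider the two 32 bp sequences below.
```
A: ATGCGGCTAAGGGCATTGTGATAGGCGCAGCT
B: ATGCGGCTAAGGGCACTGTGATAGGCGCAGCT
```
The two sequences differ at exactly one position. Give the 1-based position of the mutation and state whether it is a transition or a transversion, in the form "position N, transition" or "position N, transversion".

position 16, transition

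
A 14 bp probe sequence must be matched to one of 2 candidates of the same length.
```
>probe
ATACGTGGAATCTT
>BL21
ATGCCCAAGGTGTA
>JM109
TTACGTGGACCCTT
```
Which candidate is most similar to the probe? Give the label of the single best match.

JM109

BL21 differs at 9 bases; JM109 differs at 3 bases. The closest is JM109.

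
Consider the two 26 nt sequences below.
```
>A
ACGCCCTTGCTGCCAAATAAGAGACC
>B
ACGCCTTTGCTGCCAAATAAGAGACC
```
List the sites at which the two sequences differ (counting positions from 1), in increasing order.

Differences at site 6 (C→T).

6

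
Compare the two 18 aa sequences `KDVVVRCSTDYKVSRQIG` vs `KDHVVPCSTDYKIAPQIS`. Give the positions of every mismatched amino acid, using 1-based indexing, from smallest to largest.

3, 6, 13, 14, 15, 18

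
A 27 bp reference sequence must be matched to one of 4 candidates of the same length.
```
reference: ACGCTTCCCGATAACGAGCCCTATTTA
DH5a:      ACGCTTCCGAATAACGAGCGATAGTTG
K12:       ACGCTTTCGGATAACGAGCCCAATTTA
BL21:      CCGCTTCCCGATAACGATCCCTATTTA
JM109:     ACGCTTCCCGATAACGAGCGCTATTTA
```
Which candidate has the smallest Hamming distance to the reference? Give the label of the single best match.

JM109

DH5a differs at 6 bases; K12 differs at 3 bases; BL21 differs at 2 bases; JM109 differs at 1 base. The closest is JM109.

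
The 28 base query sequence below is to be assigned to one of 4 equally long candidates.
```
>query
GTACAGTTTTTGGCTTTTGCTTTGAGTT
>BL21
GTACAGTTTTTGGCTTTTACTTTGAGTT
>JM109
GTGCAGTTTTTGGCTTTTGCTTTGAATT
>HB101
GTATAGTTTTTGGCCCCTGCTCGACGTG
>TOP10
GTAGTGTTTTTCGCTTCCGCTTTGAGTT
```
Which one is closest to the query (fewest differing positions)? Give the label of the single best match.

BL21

Hamming distances to query — BL21: 1; JM109: 2; HB101: 9; TOP10: 5.
Smallest is BL21 with 1 mismatch.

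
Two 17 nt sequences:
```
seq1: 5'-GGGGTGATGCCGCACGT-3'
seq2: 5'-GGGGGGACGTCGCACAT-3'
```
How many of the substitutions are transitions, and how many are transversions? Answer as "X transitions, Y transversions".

Mismatches (1-based):
site 5: T→G (pyrimidine→purine, transversion)
site 8: T→C (pyrimidine→pyrimidine, transition)
site 10: C→T (pyrimidine→pyrimidine, transition)
site 16: G→A (purine→purine, transition)

3 transitions, 1 transversion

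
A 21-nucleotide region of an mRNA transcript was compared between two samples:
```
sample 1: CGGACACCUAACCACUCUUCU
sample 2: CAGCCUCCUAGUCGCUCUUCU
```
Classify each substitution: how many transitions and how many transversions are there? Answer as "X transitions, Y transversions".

4 transitions, 2 transversions

Mismatches (1-based):
position 2: G→A (purine→purine, transition)
position 4: A→C (purine→pyrimidine, transversion)
position 6: A→U (purine→pyrimidine, transversion)
position 11: A→G (purine→purine, transition)
position 12: C→U (pyrimidine→pyrimidine, transition)
position 14: A→G (purine→purine, transition)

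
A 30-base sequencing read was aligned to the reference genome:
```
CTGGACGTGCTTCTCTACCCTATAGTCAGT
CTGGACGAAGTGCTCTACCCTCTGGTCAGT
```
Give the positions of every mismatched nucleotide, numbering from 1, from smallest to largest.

8, 9, 10, 12, 22, 24

Scanning 1-based: 8: T/A; 9: G/A; 10: C/G; 12: T/G; 22: A/C; 24: A/G.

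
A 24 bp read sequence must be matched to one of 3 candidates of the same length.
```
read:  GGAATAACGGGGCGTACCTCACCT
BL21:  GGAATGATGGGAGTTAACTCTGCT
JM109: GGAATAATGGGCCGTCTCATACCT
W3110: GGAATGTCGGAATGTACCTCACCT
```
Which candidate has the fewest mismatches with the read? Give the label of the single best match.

BL21 differs at 8 bases; JM109 differs at 6 bases; W3110 differs at 5 bases. The closest is W3110.

W3110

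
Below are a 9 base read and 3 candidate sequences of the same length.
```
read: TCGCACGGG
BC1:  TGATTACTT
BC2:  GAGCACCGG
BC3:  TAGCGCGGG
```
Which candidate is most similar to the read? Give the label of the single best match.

Hamming distances to read — BC1: 8; BC2: 3; BC3: 2.
Smallest is BC3 with 2 mismatches.

BC3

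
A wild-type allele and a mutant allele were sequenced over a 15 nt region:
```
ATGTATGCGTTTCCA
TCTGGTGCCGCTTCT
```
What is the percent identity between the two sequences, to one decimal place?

33.3%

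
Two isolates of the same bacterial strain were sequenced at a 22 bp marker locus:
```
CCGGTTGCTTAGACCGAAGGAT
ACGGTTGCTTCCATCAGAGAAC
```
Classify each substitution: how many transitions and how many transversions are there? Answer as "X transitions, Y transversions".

5 transitions, 3 transversions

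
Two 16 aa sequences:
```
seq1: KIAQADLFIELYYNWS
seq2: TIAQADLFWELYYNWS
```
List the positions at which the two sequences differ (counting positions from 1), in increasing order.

Differences at position 1 (K→T), position 9 (I→W).

1, 9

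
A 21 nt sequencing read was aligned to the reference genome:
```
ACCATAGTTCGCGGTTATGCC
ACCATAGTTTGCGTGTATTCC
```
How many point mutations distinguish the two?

4

The sequences differ at bases 10, 14, 15, 19 (1-based) — 4 in total.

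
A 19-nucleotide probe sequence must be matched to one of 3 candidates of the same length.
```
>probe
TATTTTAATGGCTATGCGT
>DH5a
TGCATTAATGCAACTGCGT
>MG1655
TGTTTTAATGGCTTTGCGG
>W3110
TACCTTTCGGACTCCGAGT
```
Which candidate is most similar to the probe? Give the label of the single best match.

MG1655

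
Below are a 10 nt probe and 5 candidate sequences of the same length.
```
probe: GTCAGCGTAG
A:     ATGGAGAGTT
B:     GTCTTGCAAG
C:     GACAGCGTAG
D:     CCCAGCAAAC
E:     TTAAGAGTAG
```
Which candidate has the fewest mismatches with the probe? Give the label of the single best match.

Hamming distances to probe — A: 9; B: 5; C: 1; D: 5; E: 3.
Smallest is C with 1 mismatch.

C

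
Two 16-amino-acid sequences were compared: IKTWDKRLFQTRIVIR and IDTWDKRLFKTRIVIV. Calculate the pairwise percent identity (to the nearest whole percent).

81%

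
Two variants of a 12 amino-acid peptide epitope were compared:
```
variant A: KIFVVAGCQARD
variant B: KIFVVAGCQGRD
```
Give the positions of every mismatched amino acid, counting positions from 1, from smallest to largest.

10

Scanning 1-based: 10: A/G.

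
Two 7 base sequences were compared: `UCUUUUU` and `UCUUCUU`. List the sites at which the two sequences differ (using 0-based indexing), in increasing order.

Differences at site 4 (U→C).

4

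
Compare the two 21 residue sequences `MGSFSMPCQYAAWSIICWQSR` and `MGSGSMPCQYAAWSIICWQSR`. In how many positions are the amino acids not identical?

1

The sequences differ at positions 4 (1-based) — 1 in total.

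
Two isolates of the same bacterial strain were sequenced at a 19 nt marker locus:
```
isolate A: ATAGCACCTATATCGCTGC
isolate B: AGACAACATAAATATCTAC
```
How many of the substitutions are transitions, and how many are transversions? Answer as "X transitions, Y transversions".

Mismatches (1-based):
site 2: T→G (pyrimidine→purine, transversion)
site 4: G→C (purine→pyrimidine, transversion)
site 5: C→A (pyrimidine→purine, transversion)
site 8: C→A (pyrimidine→purine, transversion)
site 11: T→A (pyrimidine→purine, transversion)
site 14: C→A (pyrimidine→purine, transversion)
site 15: G→T (purine→pyrimidine, transversion)
site 18: G→A (purine→purine, transition)

1 transition, 7 transversions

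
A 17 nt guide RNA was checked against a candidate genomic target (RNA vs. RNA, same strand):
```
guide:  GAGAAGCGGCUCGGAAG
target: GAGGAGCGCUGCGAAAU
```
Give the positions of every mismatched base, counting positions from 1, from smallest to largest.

4, 9, 10, 11, 14, 17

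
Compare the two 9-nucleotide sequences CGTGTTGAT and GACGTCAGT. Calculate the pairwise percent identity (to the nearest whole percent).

6 positions differ (1, 2, 3, 6, 7, 8), so 3 of 9 match: 3/9 = 33.33%.

33%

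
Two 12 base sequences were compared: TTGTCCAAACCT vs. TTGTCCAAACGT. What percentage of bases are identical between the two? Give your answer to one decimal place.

91.7%

1 position differs (11), so 11 of 12 match: 11/12 = 91.67%.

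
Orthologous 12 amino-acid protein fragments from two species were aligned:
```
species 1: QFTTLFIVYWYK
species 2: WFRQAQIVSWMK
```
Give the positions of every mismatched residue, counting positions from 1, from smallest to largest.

1, 3, 4, 5, 6, 9, 11

Scanning 1-based: 1: Q/W; 3: T/R; 4: T/Q; 5: L/A; 6: F/Q; 9: Y/S; 11: Y/M.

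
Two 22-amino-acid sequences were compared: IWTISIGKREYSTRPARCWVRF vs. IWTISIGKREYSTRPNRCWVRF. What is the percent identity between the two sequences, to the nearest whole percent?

95%

1 position differs (16), so 21 of 22 match: 21/22 = 95.45%.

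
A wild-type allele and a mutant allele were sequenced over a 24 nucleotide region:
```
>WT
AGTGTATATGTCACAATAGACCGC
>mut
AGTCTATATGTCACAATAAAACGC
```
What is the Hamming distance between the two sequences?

Mismatches (1-based): base 4: G→C; base 19: G→A; base 21: C→A.

3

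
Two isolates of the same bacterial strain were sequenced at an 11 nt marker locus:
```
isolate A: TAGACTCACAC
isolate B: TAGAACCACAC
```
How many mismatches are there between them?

Comparing position by position, 2 bases differ: 5 (C/A), 6 (T/C).

2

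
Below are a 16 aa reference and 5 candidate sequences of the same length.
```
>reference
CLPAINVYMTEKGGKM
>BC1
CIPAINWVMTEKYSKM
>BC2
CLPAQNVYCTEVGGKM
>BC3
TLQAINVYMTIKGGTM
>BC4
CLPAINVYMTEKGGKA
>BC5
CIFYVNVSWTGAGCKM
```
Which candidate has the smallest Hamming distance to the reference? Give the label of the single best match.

BC1 differs at 5 positions; BC2 differs at 3 positions; BC3 differs at 4 positions; BC4 differs at 1 position; BC5 differs at 9 positions. The closest is BC4.

BC4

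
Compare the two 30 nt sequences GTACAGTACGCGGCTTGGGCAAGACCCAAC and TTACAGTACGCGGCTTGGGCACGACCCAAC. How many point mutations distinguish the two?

Mismatches (1-based): base 1: G→T; base 22: A→C.

2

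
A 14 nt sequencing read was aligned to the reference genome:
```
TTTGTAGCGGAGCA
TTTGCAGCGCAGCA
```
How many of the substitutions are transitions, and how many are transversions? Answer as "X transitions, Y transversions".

Transitions (purine↔purine or pyrimidine↔pyrimidine): 5 T→C.
Transversions (purine↔pyrimidine): 10 G→C.

1 transition, 1 transversion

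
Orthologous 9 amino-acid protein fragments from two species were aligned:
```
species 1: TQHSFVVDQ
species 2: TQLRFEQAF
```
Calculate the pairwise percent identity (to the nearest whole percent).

6 positions differ (3, 4, 6, 7, 8, 9), so 3 of 9 match: 3/9 = 33.33%.

33%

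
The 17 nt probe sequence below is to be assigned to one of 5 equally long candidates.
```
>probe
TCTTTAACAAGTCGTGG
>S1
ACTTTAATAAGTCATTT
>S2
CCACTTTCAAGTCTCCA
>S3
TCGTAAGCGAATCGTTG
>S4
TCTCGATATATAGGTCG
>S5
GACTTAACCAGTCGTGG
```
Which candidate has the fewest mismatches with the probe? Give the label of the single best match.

S5

S1 differs at 5 sites; S2 differs at 9 sites; S3 differs at 6 sites; S4 differs at 9 sites; S5 differs at 4 sites. The closest is S5.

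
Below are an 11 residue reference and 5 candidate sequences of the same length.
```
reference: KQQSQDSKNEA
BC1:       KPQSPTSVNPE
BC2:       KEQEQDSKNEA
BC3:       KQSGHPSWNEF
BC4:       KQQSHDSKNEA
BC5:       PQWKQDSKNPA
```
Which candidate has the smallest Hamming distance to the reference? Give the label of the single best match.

BC4

BC1 differs at 6 positions; BC2 differs at 2 positions; BC3 differs at 6 positions; BC4 differs at 1 position; BC5 differs at 4 positions. The closest is BC4.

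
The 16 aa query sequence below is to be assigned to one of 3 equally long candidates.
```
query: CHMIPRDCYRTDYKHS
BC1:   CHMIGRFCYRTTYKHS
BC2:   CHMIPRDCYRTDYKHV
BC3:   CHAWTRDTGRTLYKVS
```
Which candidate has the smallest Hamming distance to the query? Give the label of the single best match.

BC1 differs at 3 positions; BC2 differs at 1 position; BC3 differs at 7 positions. The closest is BC2.

BC2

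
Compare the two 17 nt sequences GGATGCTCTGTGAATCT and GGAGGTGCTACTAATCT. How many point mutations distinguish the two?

The sequences differ at sites 4, 6, 7, 10, 11, 12 (1-based) — 6 in total.

6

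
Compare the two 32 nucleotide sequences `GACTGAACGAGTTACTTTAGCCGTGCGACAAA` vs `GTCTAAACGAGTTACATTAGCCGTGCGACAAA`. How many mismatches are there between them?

The sequences differ at bases 2, 5, 16 (1-based) — 3 in total.

3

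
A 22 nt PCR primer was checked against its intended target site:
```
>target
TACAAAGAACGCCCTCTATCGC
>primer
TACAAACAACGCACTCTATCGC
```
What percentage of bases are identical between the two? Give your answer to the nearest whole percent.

91%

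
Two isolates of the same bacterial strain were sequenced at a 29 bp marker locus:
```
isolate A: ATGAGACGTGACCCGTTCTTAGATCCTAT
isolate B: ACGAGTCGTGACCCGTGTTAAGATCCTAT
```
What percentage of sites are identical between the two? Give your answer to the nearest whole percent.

83%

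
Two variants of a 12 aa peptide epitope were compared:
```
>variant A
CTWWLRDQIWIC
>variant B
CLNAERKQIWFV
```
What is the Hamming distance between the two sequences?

Mismatches (1-based): position 2: T→L; position 3: W→N; position 4: W→A; position 5: L→E; position 7: D→K; position 11: I→F; position 12: C→V.

7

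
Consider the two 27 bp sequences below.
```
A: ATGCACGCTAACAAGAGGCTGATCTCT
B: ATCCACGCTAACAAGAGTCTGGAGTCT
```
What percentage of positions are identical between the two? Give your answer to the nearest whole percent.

81%

Mismatches at positions 3, 18, 22, 23, 24 (1-based): 5 of 27.
Identical positions: 22/27 = 81.48% → 81%.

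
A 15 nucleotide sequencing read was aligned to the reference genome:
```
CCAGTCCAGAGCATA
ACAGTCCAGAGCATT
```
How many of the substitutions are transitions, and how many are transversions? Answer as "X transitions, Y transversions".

0 transitions, 2 transversions

Mismatches (1-based):
site 1: C→A (pyrimidine→purine, transversion)
site 15: A→T (purine→pyrimidine, transversion)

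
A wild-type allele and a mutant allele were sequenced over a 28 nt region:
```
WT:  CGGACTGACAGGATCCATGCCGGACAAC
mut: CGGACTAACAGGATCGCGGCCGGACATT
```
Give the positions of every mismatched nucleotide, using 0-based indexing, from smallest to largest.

6, 15, 16, 17, 26, 27

Scanning 0-based: 6: G/A; 15: C/G; 16: A/C; 17: T/G; 26: A/T; 27: C/T.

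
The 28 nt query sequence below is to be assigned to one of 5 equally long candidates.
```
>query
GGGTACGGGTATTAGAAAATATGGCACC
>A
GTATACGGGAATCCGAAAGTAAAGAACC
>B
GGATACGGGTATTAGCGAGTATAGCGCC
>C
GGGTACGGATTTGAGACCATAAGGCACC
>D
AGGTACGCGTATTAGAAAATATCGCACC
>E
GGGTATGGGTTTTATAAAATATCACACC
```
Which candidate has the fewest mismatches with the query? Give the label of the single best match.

D

A differs at 9 positions; B differs at 6 positions; C differs at 6 positions; D differs at 3 positions; E differs at 5 positions. The closest is D.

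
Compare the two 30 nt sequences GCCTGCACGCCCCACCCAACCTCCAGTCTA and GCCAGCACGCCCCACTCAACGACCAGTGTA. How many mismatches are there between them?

Comparing position by position, 5 bases differ: 4 (T/A), 16 (C/T), 21 (C/G), 22 (T/A), 28 (C/G).

5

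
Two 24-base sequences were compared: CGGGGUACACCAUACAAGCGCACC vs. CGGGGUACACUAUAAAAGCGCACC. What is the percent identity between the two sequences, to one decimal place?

2 positions differ (11, 15), so 22 of 24 match: 22/24 = 91.67%.

91.7%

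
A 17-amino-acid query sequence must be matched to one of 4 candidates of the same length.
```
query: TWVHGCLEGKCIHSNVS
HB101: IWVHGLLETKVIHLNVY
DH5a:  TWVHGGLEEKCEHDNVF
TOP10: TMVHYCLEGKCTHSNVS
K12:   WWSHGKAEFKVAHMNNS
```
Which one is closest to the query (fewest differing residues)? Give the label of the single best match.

TOP10

HB101 differs at 6 residues; DH5a differs at 5 residues; TOP10 differs at 3 residues; K12 differs at 9 residues. The closest is TOP10.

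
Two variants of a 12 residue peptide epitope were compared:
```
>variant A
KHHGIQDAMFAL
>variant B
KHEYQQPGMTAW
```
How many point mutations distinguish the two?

Mismatches (1-based): residue 3: H→E; residue 4: G→Y; residue 5: I→Q; residue 7: D→P; residue 8: A→G; residue 10: F→T; residue 12: L→W.

7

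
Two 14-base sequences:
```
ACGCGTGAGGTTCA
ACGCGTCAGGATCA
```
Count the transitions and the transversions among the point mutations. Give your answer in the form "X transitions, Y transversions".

Transitions (purine↔purine or pyrimidine↔pyrimidine): none.
Transversions (purine↔pyrimidine): 7 G→C, 11 T→A.

0 transitions, 2 transversions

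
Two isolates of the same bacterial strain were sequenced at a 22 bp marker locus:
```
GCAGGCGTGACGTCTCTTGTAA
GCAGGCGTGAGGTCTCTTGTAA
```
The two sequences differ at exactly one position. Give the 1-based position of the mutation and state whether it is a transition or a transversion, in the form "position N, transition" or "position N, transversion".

Position 11 changes C→G. C is a pyrimidine and G is a purine, so this is a transversion.

position 11, transversion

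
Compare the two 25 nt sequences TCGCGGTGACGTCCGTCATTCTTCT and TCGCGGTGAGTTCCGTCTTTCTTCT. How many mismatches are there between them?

Comparing position by position, 3 bases differ: 10 (C/G), 11 (G/T), 18 (A/T).

3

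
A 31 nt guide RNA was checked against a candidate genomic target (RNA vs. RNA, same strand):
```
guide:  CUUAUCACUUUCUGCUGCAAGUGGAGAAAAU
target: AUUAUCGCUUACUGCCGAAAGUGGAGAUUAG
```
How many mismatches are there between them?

8

Comparing position by position, 8 bases differ: 1 (C/A), 7 (A/G), 11 (U/A), 16 (U/C), 18 (C/A), 28 (A/U), 29 (A/U), 31 (U/G).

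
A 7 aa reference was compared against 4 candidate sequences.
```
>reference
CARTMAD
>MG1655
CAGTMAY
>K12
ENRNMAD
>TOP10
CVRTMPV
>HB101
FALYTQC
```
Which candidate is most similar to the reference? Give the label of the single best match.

MG1655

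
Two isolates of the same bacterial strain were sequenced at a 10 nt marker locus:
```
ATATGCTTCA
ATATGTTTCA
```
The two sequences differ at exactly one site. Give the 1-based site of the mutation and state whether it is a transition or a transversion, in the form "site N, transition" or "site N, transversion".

Site 6 changes C→T. C is a pyrimidine and T is a pyrimidine, so this is a transition.

site 6, transition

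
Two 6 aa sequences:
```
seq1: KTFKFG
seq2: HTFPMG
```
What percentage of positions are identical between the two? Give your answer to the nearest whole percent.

Mismatches at positions 1, 4, 5 (1-based): 3 of 6.
Identical positions: 3/6 = 50% → 50%.

50%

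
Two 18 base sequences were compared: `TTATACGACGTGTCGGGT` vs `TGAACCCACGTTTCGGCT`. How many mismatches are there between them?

6

The sequences differ at positions 2, 4, 5, 7, 12, 17 (1-based) — 6 in total.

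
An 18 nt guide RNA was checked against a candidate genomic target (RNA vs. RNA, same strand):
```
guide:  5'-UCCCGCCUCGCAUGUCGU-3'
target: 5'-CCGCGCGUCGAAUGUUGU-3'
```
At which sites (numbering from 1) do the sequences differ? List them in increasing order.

1, 3, 7, 11, 16

Scanning 1-based: 1: U/C; 3: C/G; 7: C/G; 11: C/A; 16: C/U.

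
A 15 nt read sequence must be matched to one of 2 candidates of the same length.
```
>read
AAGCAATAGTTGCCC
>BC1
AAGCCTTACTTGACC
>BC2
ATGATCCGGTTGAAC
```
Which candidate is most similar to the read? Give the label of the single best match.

BC1

Hamming distances to read — BC1: 4; BC2: 8.
Smallest is BC1 with 4 mismatches.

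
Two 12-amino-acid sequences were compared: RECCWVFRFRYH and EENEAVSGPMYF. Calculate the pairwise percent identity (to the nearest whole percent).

Mismatches at positions 1, 3, 4, 5, 7, 8, 9, 10, 12 (1-based): 9 of 12.
Identical positions: 3/12 = 25% → 25%.

25%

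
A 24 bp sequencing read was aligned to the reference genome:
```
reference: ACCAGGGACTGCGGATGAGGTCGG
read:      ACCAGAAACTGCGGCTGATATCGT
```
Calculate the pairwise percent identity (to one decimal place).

75.0%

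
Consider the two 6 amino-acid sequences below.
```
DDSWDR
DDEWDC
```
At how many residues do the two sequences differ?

2

The sequences differ at residues 3, 6 (1-based) — 2 in total.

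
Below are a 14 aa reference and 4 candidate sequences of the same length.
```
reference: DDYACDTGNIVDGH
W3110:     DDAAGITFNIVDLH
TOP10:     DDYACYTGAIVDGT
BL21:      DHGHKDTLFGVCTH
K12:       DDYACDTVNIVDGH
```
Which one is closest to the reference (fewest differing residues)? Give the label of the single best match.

Hamming distances to reference — W3110: 5; TOP10: 3; BL21: 9; K12: 1.
Smallest is K12 with 1 mismatch.

K12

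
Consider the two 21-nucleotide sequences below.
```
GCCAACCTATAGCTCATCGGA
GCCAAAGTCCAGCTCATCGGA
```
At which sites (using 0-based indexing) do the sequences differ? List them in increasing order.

Scanning 0-based: 5: C/A; 6: C/G; 8: A/C; 9: T/C.

5, 6, 8, 9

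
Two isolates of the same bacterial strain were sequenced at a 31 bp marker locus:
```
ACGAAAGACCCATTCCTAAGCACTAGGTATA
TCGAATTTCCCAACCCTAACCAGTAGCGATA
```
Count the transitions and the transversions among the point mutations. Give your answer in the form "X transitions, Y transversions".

1 transition, 9 transversions

Transitions (purine↔purine or pyrimidine↔pyrimidine): 14 T→C.
Transversions (purine↔pyrimidine): 1 A→T, 6 A→T, 7 G→T, 8 A→T, 13 T→A, 20 G→C, 23 C→G, 27 G→C, 28 T→G.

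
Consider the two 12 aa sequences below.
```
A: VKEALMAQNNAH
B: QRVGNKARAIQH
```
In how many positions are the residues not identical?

Comparing position by position, 10 positions differ: 1 (V/Q), 2 (K/R), 3 (E/V), 4 (A/G), 5 (L/N), 6 (M/K), 8 (Q/R), 9 (N/A), 10 (N/I), 11 (A/Q).

10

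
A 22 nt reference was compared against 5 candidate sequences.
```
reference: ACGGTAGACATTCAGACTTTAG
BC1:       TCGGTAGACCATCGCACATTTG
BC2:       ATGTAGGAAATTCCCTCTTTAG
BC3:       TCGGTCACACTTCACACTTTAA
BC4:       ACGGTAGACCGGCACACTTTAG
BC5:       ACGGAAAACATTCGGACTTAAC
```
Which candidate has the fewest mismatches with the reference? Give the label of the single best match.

BC1 differs at 7 sites; BC2 differs at 8 sites; BC3 differs at 8 sites; BC4 differs at 4 sites; BC5 differs at 5 sites. The closest is BC4.

BC4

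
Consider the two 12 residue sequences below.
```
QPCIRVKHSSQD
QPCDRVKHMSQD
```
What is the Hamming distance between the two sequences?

Mismatches (1-based): position 4: I→D; position 9: S→M.

2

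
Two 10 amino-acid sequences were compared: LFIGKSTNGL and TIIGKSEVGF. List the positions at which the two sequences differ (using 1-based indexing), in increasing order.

Scanning 1-based: 1: L/T; 2: F/I; 7: T/E; 8: N/V; 10: L/F.

1, 2, 7, 8, 10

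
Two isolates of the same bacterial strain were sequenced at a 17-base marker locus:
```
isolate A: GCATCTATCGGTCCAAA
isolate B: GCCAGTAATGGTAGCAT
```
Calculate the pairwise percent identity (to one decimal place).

47.1%

9 positions differ (3, 4, 5, 8, 9, 13, 14, 15, 17), so 8 of 17 match: 8/17 = 47.06%.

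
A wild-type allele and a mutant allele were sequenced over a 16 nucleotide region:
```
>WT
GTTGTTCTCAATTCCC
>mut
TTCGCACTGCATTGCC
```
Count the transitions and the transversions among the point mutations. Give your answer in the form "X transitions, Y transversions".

Mismatches (1-based):
position 1: G→T (purine→pyrimidine, transversion)
position 3: T→C (pyrimidine→pyrimidine, transition)
position 5: T→C (pyrimidine→pyrimidine, transition)
position 6: T→A (pyrimidine→purine, transversion)
position 9: C→G (pyrimidine→purine, transversion)
position 10: A→C (purine→pyrimidine, transversion)
position 14: C→G (pyrimidine→purine, transversion)

2 transitions, 5 transversions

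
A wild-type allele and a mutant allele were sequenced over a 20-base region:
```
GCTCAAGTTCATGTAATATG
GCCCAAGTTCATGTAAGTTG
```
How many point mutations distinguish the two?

3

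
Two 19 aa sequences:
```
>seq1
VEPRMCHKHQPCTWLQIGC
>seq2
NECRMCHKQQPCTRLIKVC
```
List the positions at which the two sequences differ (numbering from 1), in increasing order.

Scanning 1-based: 1: V/N; 3: P/C; 9: H/Q; 14: W/R; 16: Q/I; 17: I/K; 18: G/V.

1, 3, 9, 14, 16, 17, 18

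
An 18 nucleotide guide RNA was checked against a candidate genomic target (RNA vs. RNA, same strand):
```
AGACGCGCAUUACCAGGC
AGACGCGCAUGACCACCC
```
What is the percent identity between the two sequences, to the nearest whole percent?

3 positions differ (11, 16, 17), so 15 of 18 match: 15/18 = 83.33%.

83%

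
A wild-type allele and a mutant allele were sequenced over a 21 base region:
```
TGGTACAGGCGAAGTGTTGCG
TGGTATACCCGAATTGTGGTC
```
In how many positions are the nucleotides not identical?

7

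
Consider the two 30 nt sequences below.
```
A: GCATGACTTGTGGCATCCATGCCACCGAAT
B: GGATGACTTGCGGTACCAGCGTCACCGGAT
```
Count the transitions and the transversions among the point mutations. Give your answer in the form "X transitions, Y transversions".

7 transitions, 2 transversions

Transitions (purine↔purine or pyrimidine↔pyrimidine): 11 T→C, 14 C→T, 16 T→C, 19 A→G, 20 T→C, 22 C→T, 28 A→G.
Transversions (purine↔pyrimidine): 2 C→G, 18 C→A.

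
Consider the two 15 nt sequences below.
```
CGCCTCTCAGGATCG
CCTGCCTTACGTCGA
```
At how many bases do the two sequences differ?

The sequences differ at bases 2, 3, 4, 5, 8, 10, 12, 13, 14, 15 (1-based) — 10 in total.

10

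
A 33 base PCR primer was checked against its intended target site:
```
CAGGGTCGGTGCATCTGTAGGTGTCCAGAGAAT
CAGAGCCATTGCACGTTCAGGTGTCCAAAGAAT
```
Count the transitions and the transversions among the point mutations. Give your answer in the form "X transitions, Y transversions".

Mismatches (1-based):
site 4: G→A (purine→purine, transition)
site 6: T→C (pyrimidine→pyrimidine, transition)
site 8: G→A (purine→purine, transition)
site 9: G→T (purine→pyrimidine, transversion)
site 14: T→C (pyrimidine→pyrimidine, transition)
site 15: C→G (pyrimidine→purine, transversion)
site 17: G→T (purine→pyrimidine, transversion)
site 18: T→C (pyrimidine→pyrimidine, transition)
site 28: G→A (purine→purine, transition)

6 transitions, 3 transversions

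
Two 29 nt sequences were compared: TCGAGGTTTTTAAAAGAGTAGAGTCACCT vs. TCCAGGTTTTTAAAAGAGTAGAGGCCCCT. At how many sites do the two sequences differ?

Comparing position by position, 3 sites differ: 3 (G/C), 24 (T/G), 26 (A/C).

3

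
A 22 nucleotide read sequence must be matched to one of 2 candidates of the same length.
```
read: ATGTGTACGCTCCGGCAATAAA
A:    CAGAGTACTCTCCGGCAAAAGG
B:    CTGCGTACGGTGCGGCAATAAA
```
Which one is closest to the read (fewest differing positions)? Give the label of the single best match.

Hamming distances to read — A: 7; B: 4.
Smallest is B with 4 mismatches.

B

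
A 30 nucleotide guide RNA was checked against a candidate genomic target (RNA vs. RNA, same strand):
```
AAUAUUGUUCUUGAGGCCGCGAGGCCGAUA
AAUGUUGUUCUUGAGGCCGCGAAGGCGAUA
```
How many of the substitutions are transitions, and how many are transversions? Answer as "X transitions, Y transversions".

2 transitions, 1 transversion

Transitions (purine↔purine or pyrimidine↔pyrimidine): 4 A→G, 23 G→A.
Transversions (purine↔pyrimidine): 25 C→G.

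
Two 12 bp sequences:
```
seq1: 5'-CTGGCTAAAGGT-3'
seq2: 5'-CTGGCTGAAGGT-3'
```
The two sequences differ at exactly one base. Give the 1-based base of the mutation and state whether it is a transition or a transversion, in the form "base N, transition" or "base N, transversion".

Base 7 changes A→G. A is a purine and G is a purine, so this is a transition.

base 7, transition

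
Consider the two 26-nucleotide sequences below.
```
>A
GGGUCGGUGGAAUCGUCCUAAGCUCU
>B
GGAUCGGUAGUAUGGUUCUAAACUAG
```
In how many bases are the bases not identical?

Comparing position by position, 8 bases differ: 3 (G/A), 9 (G/A), 11 (A/U), 14 (C/G), 17 (C/U), 22 (G/A), 25 (C/A), 26 (U/G).

8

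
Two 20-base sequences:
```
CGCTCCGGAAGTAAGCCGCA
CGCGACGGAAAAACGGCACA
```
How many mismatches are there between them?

Comparing position by position, 7 positions differ: 4 (T/G), 5 (C/A), 11 (G/A), 12 (T/A), 14 (A/C), 16 (C/G), 18 (G/A).

7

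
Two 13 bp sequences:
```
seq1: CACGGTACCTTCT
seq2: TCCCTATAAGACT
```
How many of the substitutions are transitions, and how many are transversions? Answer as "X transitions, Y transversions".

1 transition, 9 transversions

Transitions (purine↔purine or pyrimidine↔pyrimidine): 1 C→T.
Transversions (purine↔pyrimidine): 2 A→C, 4 G→C, 5 G→T, 6 T→A, 7 A→T, 8 C→A, 9 C→A, 10 T→G, 11 T→A.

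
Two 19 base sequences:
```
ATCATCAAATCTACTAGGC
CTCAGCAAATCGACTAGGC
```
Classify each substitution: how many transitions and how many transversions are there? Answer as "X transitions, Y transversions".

0 transitions, 3 transversions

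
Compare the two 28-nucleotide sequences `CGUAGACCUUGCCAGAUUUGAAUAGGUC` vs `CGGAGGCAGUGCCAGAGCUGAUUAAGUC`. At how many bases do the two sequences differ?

Comparing position by position, 8 bases differ: 3 (U/G), 6 (A/G), 8 (C/A), 9 (U/G), 17 (U/G), 18 (U/C), 22 (A/U), 25 (G/A).

8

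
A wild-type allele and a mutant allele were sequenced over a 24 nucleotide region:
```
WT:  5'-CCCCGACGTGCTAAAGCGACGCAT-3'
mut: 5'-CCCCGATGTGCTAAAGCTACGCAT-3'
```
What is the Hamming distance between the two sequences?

Mismatches (1-based): site 7: C→T; site 18: G→T.

2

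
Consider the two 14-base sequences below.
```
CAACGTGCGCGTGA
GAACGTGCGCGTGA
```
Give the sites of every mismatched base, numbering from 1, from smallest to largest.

Scanning 1-based: 1: C/G.

1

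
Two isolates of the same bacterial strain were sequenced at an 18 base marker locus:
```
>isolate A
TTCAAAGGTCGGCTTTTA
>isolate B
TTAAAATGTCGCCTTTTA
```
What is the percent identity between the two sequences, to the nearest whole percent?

Mismatches at positions 3, 7, 12 (1-based): 3 of 18.
Identical positions: 15/18 = 83.33% → 83%.

83%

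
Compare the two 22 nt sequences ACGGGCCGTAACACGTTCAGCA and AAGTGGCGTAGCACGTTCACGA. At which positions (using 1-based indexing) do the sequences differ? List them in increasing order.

Scanning 1-based: 2: C/A; 4: G/T; 6: C/G; 11: A/G; 20: G/C; 21: C/G.

2, 4, 6, 11, 20, 21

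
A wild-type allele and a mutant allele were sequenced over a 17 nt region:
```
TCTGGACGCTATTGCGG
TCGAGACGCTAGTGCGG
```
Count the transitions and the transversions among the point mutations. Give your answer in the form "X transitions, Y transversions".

Mismatches (1-based):
base 3: T→G (pyrimidine→purine, transversion)
base 4: G→A (purine→purine, transition)
base 12: T→G (pyrimidine→purine, transversion)

1 transition, 2 transversions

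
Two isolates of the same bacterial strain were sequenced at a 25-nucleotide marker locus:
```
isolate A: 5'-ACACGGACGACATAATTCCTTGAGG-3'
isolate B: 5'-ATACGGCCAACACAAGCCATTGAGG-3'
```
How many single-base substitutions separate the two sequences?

The sequences differ at positions 2, 7, 9, 13, 16, 17, 19 (1-based) — 7 in total.

7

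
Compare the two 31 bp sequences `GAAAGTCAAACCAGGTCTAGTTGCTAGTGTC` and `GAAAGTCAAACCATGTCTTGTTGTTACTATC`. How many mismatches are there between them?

5

Mismatches (1-based): position 14: G→T; position 19: A→T; position 24: C→T; position 27: G→C; position 29: G→A.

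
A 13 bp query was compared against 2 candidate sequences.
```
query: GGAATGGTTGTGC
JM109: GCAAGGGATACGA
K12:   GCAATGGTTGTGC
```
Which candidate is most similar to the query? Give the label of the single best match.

K12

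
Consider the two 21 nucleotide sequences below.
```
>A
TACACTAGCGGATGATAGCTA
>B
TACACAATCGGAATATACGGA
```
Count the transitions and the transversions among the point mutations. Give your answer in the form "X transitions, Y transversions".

Transitions (purine↔purine or pyrimidine↔pyrimidine): none.
Transversions (purine↔pyrimidine): 6 T→A, 8 G→T, 13 T→A, 14 G→T, 18 G→C, 19 C→G, 20 T→G.

0 transitions, 7 transversions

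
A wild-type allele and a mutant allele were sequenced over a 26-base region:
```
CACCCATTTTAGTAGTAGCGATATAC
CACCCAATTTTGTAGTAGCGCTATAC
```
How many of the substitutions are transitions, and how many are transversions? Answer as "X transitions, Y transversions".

Transitions (purine↔purine or pyrimidine↔pyrimidine): none.
Transversions (purine↔pyrimidine): 7 T→A, 11 A→T, 21 A→C.

0 transitions, 3 transversions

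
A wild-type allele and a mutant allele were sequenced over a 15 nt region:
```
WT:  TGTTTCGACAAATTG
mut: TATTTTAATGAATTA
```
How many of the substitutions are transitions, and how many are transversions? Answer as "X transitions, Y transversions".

6 transitions, 0 transversions

Mismatches (1-based):
position 2: G→A (purine→purine, transition)
position 6: C→T (pyrimidine→pyrimidine, transition)
position 7: G→A (purine→purine, transition)
position 9: C→T (pyrimidine→pyrimidine, transition)
position 10: A→G (purine→purine, transition)
position 15: G→A (purine→purine, transition)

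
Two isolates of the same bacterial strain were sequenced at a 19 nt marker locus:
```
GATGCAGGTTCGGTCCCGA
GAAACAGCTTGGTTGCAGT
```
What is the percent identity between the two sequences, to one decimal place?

8 positions differ (3, 4, 8, 11, 13, 15, 17, 19), so 11 of 19 match: 11/19 = 57.89%.

57.9%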